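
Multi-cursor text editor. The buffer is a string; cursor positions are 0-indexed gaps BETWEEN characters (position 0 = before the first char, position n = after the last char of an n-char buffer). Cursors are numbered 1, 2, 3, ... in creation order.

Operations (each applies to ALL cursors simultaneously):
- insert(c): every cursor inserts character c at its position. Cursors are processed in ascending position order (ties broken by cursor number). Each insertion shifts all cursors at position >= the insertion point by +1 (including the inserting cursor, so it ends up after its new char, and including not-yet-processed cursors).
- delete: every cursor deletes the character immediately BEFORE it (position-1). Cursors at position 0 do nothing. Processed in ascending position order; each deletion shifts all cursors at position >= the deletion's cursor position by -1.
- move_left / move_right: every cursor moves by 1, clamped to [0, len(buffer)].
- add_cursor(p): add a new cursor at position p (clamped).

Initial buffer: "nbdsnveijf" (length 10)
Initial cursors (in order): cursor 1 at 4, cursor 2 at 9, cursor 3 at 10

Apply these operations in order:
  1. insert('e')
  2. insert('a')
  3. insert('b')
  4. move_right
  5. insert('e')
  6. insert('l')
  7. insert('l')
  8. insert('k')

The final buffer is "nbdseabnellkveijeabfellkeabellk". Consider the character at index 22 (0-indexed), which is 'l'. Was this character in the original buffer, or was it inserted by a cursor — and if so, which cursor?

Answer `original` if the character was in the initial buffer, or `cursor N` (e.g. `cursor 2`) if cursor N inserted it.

Answer: cursor 2

Derivation:
After op 1 (insert('e')): buffer="nbdsenveijefe" (len 13), cursors c1@5 c2@11 c3@13, authorship ....1.....2.3
After op 2 (insert('a')): buffer="nbdseanveijeafea" (len 16), cursors c1@6 c2@13 c3@16, authorship ....11.....22.33
After op 3 (insert('b')): buffer="nbdseabnveijeabfeab" (len 19), cursors c1@7 c2@15 c3@19, authorship ....111.....222.333
After op 4 (move_right): buffer="nbdseabnveijeabfeab" (len 19), cursors c1@8 c2@16 c3@19, authorship ....111.....222.333
After op 5 (insert('e')): buffer="nbdseabneveijeabfeeabe" (len 22), cursors c1@9 c2@18 c3@22, authorship ....111.1....222.23333
After op 6 (insert('l')): buffer="nbdseabnelveijeabfeleabel" (len 25), cursors c1@10 c2@20 c3@25, authorship ....111.11....222.2233333
After op 7 (insert('l')): buffer="nbdseabnellveijeabfelleabell" (len 28), cursors c1@11 c2@22 c3@28, authorship ....111.111....222.222333333
After op 8 (insert('k')): buffer="nbdseabnellkveijeabfellkeabellk" (len 31), cursors c1@12 c2@24 c3@31, authorship ....111.1111....222.22223333333
Authorship (.=original, N=cursor N): . . . . 1 1 1 . 1 1 1 1 . . . . 2 2 2 . 2 2 2 2 3 3 3 3 3 3 3
Index 22: author = 2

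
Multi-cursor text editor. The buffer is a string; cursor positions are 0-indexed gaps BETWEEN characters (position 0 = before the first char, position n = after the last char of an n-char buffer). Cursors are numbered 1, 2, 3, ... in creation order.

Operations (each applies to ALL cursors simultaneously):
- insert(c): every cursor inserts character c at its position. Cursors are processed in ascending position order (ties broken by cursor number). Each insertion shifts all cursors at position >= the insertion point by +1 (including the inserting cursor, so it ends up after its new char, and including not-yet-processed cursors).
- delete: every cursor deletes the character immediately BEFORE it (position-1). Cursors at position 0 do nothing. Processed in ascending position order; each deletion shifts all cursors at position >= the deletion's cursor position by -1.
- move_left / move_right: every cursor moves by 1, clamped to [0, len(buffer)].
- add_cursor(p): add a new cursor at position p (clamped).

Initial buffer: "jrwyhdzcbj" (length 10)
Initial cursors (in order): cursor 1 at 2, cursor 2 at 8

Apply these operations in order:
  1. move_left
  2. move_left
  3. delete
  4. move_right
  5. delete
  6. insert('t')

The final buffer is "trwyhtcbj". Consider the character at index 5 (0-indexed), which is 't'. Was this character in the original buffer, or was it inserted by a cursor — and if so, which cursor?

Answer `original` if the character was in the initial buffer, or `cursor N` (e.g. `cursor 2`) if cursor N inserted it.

After op 1 (move_left): buffer="jrwyhdzcbj" (len 10), cursors c1@1 c2@7, authorship ..........
After op 2 (move_left): buffer="jrwyhdzcbj" (len 10), cursors c1@0 c2@6, authorship ..........
After op 3 (delete): buffer="jrwyhzcbj" (len 9), cursors c1@0 c2@5, authorship .........
After op 4 (move_right): buffer="jrwyhzcbj" (len 9), cursors c1@1 c2@6, authorship .........
After op 5 (delete): buffer="rwyhcbj" (len 7), cursors c1@0 c2@4, authorship .......
After op 6 (insert('t')): buffer="trwyhtcbj" (len 9), cursors c1@1 c2@6, authorship 1....2...
Authorship (.=original, N=cursor N): 1 . . . . 2 . . .
Index 5: author = 2

Answer: cursor 2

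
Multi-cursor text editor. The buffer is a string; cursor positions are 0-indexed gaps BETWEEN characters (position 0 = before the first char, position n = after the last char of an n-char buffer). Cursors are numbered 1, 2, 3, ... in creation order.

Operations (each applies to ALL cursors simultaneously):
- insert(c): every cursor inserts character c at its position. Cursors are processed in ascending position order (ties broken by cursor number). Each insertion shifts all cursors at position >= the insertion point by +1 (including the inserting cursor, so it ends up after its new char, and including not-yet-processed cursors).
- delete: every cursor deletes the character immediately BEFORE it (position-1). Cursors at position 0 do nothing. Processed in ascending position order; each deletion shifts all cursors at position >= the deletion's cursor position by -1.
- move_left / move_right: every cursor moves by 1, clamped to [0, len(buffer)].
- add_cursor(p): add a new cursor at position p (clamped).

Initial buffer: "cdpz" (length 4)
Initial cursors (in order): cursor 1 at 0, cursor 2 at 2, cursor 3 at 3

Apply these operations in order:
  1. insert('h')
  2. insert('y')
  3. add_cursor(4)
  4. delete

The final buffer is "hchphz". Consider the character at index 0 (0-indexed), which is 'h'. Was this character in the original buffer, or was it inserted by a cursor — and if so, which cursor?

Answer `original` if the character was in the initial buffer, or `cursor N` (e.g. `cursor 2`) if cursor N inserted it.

Answer: cursor 1

Derivation:
After op 1 (insert('h')): buffer="hcdhphz" (len 7), cursors c1@1 c2@4 c3@6, authorship 1..2.3.
After op 2 (insert('y')): buffer="hycdhyphyz" (len 10), cursors c1@2 c2@6 c3@9, authorship 11..22.33.
After op 3 (add_cursor(4)): buffer="hycdhyphyz" (len 10), cursors c1@2 c4@4 c2@6 c3@9, authorship 11..22.33.
After op 4 (delete): buffer="hchphz" (len 6), cursors c1@1 c4@2 c2@3 c3@5, authorship 1.2.3.
Authorship (.=original, N=cursor N): 1 . 2 . 3 .
Index 0: author = 1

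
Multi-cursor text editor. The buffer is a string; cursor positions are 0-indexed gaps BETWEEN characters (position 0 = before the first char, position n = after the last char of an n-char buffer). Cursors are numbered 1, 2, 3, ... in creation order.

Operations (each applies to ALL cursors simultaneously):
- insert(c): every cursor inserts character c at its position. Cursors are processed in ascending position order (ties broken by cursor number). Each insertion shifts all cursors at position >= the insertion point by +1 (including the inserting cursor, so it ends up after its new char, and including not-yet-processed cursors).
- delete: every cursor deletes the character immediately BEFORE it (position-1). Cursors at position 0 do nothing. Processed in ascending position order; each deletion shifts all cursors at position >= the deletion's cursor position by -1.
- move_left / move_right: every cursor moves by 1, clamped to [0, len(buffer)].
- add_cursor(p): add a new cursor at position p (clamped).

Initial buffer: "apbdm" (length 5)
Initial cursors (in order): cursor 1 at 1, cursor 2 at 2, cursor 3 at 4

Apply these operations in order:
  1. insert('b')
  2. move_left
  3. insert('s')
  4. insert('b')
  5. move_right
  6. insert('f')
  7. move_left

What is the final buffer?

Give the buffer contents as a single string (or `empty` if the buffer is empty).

Answer: asbbfpsbbfbdsbbfm

Derivation:
After op 1 (insert('b')): buffer="abpbbdbm" (len 8), cursors c1@2 c2@4 c3@7, authorship .1.2..3.
After op 2 (move_left): buffer="abpbbdbm" (len 8), cursors c1@1 c2@3 c3@6, authorship .1.2..3.
After op 3 (insert('s')): buffer="asbpsbbdsbm" (len 11), cursors c1@2 c2@5 c3@9, authorship .11.22..33.
After op 4 (insert('b')): buffer="asbbpsbbbdsbbm" (len 14), cursors c1@3 c2@7 c3@12, authorship .111.222..333.
After op 5 (move_right): buffer="asbbpsbbbdsbbm" (len 14), cursors c1@4 c2@8 c3@13, authorship .111.222..333.
After op 6 (insert('f')): buffer="asbbfpsbbfbdsbbfm" (len 17), cursors c1@5 c2@10 c3@16, authorship .1111.2222..3333.
After op 7 (move_left): buffer="asbbfpsbbfbdsbbfm" (len 17), cursors c1@4 c2@9 c3@15, authorship .1111.2222..3333.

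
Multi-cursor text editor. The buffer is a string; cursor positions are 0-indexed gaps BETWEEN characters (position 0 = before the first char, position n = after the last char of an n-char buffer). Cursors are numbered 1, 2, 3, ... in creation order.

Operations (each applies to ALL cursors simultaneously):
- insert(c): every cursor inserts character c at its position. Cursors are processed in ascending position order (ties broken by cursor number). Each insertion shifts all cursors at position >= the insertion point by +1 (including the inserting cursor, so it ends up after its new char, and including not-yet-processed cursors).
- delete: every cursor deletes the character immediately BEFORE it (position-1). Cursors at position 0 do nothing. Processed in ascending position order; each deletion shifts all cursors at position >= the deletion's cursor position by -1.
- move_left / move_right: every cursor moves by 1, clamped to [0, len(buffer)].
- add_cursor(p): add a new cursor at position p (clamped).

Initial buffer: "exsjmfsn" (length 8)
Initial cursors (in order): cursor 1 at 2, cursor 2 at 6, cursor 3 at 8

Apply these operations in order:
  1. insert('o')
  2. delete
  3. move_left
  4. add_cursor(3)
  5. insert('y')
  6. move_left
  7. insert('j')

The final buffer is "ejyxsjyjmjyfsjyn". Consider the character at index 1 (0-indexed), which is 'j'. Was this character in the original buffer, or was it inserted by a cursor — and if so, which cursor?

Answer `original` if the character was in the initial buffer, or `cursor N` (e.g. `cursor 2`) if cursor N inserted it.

After op 1 (insert('o')): buffer="exosjmfosno" (len 11), cursors c1@3 c2@8 c3@11, authorship ..1....2..3
After op 2 (delete): buffer="exsjmfsn" (len 8), cursors c1@2 c2@6 c3@8, authorship ........
After op 3 (move_left): buffer="exsjmfsn" (len 8), cursors c1@1 c2@5 c3@7, authorship ........
After op 4 (add_cursor(3)): buffer="exsjmfsn" (len 8), cursors c1@1 c4@3 c2@5 c3@7, authorship ........
After op 5 (insert('y')): buffer="eyxsyjmyfsyn" (len 12), cursors c1@2 c4@5 c2@8 c3@11, authorship .1..4..2..3.
After op 6 (move_left): buffer="eyxsyjmyfsyn" (len 12), cursors c1@1 c4@4 c2@7 c3@10, authorship .1..4..2..3.
After op 7 (insert('j')): buffer="ejyxsjyjmjyfsjyn" (len 16), cursors c1@2 c4@6 c2@10 c3@14, authorship .11..44..22..33.
Authorship (.=original, N=cursor N): . 1 1 . . 4 4 . . 2 2 . . 3 3 .
Index 1: author = 1

Answer: cursor 1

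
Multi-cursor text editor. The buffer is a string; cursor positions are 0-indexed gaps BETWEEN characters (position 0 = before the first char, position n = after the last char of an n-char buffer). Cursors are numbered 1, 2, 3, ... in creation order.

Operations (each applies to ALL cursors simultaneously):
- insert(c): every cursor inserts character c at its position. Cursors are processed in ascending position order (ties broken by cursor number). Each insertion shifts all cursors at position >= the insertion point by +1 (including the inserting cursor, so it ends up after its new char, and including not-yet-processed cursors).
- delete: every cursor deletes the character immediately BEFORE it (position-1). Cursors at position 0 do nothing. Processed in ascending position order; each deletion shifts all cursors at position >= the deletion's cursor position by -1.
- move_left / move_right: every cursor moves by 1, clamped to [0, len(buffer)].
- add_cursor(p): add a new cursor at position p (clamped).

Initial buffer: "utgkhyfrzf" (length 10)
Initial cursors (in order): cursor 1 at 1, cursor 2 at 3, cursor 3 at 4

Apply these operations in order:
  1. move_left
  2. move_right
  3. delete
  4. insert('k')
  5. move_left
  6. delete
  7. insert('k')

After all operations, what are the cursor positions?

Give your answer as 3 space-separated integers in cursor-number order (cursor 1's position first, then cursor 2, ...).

After op 1 (move_left): buffer="utgkhyfrzf" (len 10), cursors c1@0 c2@2 c3@3, authorship ..........
After op 2 (move_right): buffer="utgkhyfrzf" (len 10), cursors c1@1 c2@3 c3@4, authorship ..........
After op 3 (delete): buffer="thyfrzf" (len 7), cursors c1@0 c2@1 c3@1, authorship .......
After op 4 (insert('k')): buffer="ktkkhyfrzf" (len 10), cursors c1@1 c2@4 c3@4, authorship 1.23......
After op 5 (move_left): buffer="ktkkhyfrzf" (len 10), cursors c1@0 c2@3 c3@3, authorship 1.23......
After op 6 (delete): buffer="kkhyfrzf" (len 8), cursors c1@0 c2@1 c3@1, authorship 13......
After op 7 (insert('k')): buffer="kkkkkhyfrzf" (len 11), cursors c1@1 c2@4 c3@4, authorship 11233......

Answer: 1 4 4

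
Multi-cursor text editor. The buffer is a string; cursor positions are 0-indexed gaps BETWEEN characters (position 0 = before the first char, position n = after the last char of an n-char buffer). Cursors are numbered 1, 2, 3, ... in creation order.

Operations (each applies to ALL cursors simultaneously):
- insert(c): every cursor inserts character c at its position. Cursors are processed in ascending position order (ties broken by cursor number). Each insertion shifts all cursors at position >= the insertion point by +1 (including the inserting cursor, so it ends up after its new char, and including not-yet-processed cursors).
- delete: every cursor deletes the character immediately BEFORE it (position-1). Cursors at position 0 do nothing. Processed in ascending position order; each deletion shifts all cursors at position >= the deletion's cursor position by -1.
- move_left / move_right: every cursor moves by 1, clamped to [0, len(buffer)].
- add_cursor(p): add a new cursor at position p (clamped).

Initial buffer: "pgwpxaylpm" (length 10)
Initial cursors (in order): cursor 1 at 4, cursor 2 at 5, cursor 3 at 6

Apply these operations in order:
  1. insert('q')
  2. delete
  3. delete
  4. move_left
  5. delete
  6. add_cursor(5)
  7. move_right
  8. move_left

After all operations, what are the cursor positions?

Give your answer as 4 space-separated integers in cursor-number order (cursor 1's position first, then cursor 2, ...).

Answer: 0 0 0 4

Derivation:
After op 1 (insert('q')): buffer="pgwpqxqaqylpm" (len 13), cursors c1@5 c2@7 c3@9, authorship ....1.2.3....
After op 2 (delete): buffer="pgwpxaylpm" (len 10), cursors c1@4 c2@5 c3@6, authorship ..........
After op 3 (delete): buffer="pgwylpm" (len 7), cursors c1@3 c2@3 c3@3, authorship .......
After op 4 (move_left): buffer="pgwylpm" (len 7), cursors c1@2 c2@2 c3@2, authorship .......
After op 5 (delete): buffer="wylpm" (len 5), cursors c1@0 c2@0 c3@0, authorship .....
After op 6 (add_cursor(5)): buffer="wylpm" (len 5), cursors c1@0 c2@0 c3@0 c4@5, authorship .....
After op 7 (move_right): buffer="wylpm" (len 5), cursors c1@1 c2@1 c3@1 c4@5, authorship .....
After op 8 (move_left): buffer="wylpm" (len 5), cursors c1@0 c2@0 c3@0 c4@4, authorship .....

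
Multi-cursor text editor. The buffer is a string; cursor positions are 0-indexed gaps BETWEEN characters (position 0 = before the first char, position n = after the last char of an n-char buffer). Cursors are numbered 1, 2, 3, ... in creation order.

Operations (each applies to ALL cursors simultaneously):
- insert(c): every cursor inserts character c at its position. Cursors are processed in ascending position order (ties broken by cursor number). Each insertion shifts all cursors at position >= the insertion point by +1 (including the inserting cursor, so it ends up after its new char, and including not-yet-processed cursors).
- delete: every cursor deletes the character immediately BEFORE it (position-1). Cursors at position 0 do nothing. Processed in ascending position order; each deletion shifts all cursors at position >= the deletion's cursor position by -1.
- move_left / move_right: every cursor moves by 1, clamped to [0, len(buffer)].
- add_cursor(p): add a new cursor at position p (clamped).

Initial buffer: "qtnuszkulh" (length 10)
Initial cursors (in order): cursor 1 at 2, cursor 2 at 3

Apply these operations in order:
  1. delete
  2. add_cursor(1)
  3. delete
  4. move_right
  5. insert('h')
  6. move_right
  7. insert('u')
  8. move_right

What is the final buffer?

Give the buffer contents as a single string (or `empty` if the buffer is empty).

Answer: uhhhsuuuzkulh

Derivation:
After op 1 (delete): buffer="quszkulh" (len 8), cursors c1@1 c2@1, authorship ........
After op 2 (add_cursor(1)): buffer="quszkulh" (len 8), cursors c1@1 c2@1 c3@1, authorship ........
After op 3 (delete): buffer="uszkulh" (len 7), cursors c1@0 c2@0 c3@0, authorship .......
After op 4 (move_right): buffer="uszkulh" (len 7), cursors c1@1 c2@1 c3@1, authorship .......
After op 5 (insert('h')): buffer="uhhhszkulh" (len 10), cursors c1@4 c2@4 c3@4, authorship .123......
After op 6 (move_right): buffer="uhhhszkulh" (len 10), cursors c1@5 c2@5 c3@5, authorship .123......
After op 7 (insert('u')): buffer="uhhhsuuuzkulh" (len 13), cursors c1@8 c2@8 c3@8, authorship .123.123.....
After op 8 (move_right): buffer="uhhhsuuuzkulh" (len 13), cursors c1@9 c2@9 c3@9, authorship .123.123.....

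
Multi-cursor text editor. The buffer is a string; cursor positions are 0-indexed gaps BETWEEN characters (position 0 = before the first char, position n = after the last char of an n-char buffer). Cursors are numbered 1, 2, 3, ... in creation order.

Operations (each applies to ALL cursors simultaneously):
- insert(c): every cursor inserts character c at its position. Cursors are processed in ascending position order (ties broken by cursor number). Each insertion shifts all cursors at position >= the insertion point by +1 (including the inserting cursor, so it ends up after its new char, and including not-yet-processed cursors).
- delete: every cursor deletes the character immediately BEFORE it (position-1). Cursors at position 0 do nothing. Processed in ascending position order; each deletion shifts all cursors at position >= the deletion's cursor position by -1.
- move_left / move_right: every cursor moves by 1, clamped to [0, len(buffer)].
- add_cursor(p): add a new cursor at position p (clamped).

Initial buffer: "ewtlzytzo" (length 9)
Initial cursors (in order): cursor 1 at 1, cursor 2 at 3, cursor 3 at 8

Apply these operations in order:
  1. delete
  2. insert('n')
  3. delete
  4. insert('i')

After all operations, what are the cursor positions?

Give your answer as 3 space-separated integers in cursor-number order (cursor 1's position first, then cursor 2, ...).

Answer: 1 3 8

Derivation:
After op 1 (delete): buffer="wlzyto" (len 6), cursors c1@0 c2@1 c3@5, authorship ......
After op 2 (insert('n')): buffer="nwnlzytno" (len 9), cursors c1@1 c2@3 c3@8, authorship 1.2....3.
After op 3 (delete): buffer="wlzyto" (len 6), cursors c1@0 c2@1 c3@5, authorship ......
After op 4 (insert('i')): buffer="iwilzytio" (len 9), cursors c1@1 c2@3 c3@8, authorship 1.2....3.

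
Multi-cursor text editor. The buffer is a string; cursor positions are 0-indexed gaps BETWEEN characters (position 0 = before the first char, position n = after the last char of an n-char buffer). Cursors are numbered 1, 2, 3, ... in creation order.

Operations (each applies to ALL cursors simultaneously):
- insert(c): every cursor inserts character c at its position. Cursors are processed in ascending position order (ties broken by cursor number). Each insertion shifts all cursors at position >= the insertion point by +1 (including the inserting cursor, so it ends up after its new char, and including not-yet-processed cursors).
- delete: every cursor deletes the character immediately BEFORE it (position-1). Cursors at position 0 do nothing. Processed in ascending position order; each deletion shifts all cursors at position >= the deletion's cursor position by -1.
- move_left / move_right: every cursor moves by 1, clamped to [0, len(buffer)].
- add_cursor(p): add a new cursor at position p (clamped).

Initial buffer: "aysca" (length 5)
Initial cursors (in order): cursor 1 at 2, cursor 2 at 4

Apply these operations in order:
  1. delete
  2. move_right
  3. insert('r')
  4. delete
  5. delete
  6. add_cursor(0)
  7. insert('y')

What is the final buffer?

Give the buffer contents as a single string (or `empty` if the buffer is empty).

After op 1 (delete): buffer="asa" (len 3), cursors c1@1 c2@2, authorship ...
After op 2 (move_right): buffer="asa" (len 3), cursors c1@2 c2@3, authorship ...
After op 3 (insert('r')): buffer="asrar" (len 5), cursors c1@3 c2@5, authorship ..1.2
After op 4 (delete): buffer="asa" (len 3), cursors c1@2 c2@3, authorship ...
After op 5 (delete): buffer="a" (len 1), cursors c1@1 c2@1, authorship .
After op 6 (add_cursor(0)): buffer="a" (len 1), cursors c3@0 c1@1 c2@1, authorship .
After op 7 (insert('y')): buffer="yayy" (len 4), cursors c3@1 c1@4 c2@4, authorship 3.12

Answer: yayy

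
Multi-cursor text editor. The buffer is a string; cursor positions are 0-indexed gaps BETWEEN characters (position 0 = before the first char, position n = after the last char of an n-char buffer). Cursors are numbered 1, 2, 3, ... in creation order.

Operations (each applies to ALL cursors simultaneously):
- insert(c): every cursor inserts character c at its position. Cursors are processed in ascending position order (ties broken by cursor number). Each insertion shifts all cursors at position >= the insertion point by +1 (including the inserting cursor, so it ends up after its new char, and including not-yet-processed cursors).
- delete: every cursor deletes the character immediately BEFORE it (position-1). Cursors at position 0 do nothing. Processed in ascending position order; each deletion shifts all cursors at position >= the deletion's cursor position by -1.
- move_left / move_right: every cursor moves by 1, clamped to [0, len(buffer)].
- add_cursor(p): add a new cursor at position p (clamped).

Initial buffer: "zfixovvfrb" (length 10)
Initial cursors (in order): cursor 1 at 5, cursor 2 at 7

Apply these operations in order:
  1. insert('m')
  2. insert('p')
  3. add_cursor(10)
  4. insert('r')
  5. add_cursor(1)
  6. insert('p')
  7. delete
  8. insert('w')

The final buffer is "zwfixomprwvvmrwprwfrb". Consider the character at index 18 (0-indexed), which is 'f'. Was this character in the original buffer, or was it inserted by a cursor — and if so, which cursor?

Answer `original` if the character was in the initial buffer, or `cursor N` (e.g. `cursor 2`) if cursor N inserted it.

After op 1 (insert('m')): buffer="zfixomvvmfrb" (len 12), cursors c1@6 c2@9, authorship .....1..2...
After op 2 (insert('p')): buffer="zfixompvvmpfrb" (len 14), cursors c1@7 c2@11, authorship .....11..22...
After op 3 (add_cursor(10)): buffer="zfixompvvmpfrb" (len 14), cursors c1@7 c3@10 c2@11, authorship .....11..22...
After op 4 (insert('r')): buffer="zfixomprvvmrprfrb" (len 17), cursors c1@8 c3@12 c2@14, authorship .....111..2322...
After op 5 (add_cursor(1)): buffer="zfixomprvvmrprfrb" (len 17), cursors c4@1 c1@8 c3@12 c2@14, authorship .....111..2322...
After op 6 (insert('p')): buffer="zpfixomprpvvmrpprpfrb" (len 21), cursors c4@2 c1@10 c3@15 c2@18, authorship .4....1111..233222...
After op 7 (delete): buffer="zfixomprvvmrprfrb" (len 17), cursors c4@1 c1@8 c3@12 c2@14, authorship .....111..2322...
After op 8 (insert('w')): buffer="zwfixomprwvvmrwprwfrb" (len 21), cursors c4@2 c1@10 c3@15 c2@18, authorship .4....1111..233222...
Authorship (.=original, N=cursor N): . 4 . . . . 1 1 1 1 . . 2 3 3 2 2 2 . . .
Index 18: author = original

Answer: original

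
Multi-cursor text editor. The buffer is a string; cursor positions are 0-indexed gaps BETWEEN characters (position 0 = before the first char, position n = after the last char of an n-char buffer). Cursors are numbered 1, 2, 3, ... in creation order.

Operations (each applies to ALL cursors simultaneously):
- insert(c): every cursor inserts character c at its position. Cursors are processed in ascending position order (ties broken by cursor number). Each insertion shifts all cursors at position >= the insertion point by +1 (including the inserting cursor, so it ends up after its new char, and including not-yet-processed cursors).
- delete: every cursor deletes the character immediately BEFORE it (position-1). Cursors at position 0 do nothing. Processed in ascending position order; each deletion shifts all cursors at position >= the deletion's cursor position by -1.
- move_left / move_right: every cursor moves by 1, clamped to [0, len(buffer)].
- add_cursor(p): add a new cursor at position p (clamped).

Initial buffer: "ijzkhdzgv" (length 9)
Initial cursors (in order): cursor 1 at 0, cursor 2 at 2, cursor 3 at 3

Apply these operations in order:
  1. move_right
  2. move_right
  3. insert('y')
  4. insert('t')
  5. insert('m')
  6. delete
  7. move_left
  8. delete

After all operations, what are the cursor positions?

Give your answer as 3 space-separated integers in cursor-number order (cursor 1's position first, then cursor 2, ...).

After op 1 (move_right): buffer="ijzkhdzgv" (len 9), cursors c1@1 c2@3 c3@4, authorship .........
After op 2 (move_right): buffer="ijzkhdzgv" (len 9), cursors c1@2 c2@4 c3@5, authorship .........
After op 3 (insert('y')): buffer="ijyzkyhydzgv" (len 12), cursors c1@3 c2@6 c3@8, authorship ..1..2.3....
After op 4 (insert('t')): buffer="ijytzkythytdzgv" (len 15), cursors c1@4 c2@8 c3@11, authorship ..11..22.33....
After op 5 (insert('m')): buffer="ijytmzkytmhytmdzgv" (len 18), cursors c1@5 c2@10 c3@14, authorship ..111..222.333....
After op 6 (delete): buffer="ijytzkythytdzgv" (len 15), cursors c1@4 c2@8 c3@11, authorship ..11..22.33....
After op 7 (move_left): buffer="ijytzkythytdzgv" (len 15), cursors c1@3 c2@7 c3@10, authorship ..11..22.33....
After op 8 (delete): buffer="ijtzkthtdzgv" (len 12), cursors c1@2 c2@5 c3@7, authorship ..1..2.3....

Answer: 2 5 7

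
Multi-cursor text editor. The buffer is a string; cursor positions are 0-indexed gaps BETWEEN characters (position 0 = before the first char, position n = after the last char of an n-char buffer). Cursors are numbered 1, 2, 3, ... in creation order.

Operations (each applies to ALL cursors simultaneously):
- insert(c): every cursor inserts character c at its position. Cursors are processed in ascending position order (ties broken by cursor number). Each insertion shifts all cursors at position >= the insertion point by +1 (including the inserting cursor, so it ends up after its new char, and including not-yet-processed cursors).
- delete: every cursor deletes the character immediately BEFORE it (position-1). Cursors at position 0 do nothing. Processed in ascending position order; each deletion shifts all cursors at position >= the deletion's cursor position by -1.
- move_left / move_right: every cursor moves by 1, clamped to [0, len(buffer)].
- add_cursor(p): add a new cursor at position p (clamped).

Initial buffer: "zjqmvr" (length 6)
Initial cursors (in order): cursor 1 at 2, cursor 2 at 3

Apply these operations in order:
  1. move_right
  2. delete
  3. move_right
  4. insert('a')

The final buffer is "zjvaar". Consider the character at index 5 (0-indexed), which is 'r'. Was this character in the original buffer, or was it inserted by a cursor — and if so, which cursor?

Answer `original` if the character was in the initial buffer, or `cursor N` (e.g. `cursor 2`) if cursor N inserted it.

After op 1 (move_right): buffer="zjqmvr" (len 6), cursors c1@3 c2@4, authorship ......
After op 2 (delete): buffer="zjvr" (len 4), cursors c1@2 c2@2, authorship ....
After op 3 (move_right): buffer="zjvr" (len 4), cursors c1@3 c2@3, authorship ....
After op 4 (insert('a')): buffer="zjvaar" (len 6), cursors c1@5 c2@5, authorship ...12.
Authorship (.=original, N=cursor N): . . . 1 2 .
Index 5: author = original

Answer: original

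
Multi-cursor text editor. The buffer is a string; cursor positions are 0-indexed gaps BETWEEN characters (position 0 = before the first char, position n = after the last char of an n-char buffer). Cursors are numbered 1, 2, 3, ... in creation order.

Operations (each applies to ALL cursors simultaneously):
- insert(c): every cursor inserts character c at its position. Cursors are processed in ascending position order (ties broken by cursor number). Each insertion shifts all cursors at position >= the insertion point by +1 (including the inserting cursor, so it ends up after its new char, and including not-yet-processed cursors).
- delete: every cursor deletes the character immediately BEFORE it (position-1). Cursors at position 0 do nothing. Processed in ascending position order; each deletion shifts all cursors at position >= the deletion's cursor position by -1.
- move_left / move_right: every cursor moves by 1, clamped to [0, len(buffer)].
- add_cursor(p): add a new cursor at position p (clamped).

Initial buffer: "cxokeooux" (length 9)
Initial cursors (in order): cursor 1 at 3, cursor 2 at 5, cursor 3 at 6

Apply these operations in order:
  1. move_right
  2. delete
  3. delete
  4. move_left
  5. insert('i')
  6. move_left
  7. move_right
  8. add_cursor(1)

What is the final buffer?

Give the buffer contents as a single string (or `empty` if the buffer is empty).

After op 1 (move_right): buffer="cxokeooux" (len 9), cursors c1@4 c2@6 c3@7, authorship .........
After op 2 (delete): buffer="cxoeux" (len 6), cursors c1@3 c2@4 c3@4, authorship ......
After op 3 (delete): buffer="cux" (len 3), cursors c1@1 c2@1 c3@1, authorship ...
After op 4 (move_left): buffer="cux" (len 3), cursors c1@0 c2@0 c3@0, authorship ...
After op 5 (insert('i')): buffer="iiicux" (len 6), cursors c1@3 c2@3 c3@3, authorship 123...
After op 6 (move_left): buffer="iiicux" (len 6), cursors c1@2 c2@2 c3@2, authorship 123...
After op 7 (move_right): buffer="iiicux" (len 6), cursors c1@3 c2@3 c3@3, authorship 123...
After op 8 (add_cursor(1)): buffer="iiicux" (len 6), cursors c4@1 c1@3 c2@3 c3@3, authorship 123...

Answer: iiicux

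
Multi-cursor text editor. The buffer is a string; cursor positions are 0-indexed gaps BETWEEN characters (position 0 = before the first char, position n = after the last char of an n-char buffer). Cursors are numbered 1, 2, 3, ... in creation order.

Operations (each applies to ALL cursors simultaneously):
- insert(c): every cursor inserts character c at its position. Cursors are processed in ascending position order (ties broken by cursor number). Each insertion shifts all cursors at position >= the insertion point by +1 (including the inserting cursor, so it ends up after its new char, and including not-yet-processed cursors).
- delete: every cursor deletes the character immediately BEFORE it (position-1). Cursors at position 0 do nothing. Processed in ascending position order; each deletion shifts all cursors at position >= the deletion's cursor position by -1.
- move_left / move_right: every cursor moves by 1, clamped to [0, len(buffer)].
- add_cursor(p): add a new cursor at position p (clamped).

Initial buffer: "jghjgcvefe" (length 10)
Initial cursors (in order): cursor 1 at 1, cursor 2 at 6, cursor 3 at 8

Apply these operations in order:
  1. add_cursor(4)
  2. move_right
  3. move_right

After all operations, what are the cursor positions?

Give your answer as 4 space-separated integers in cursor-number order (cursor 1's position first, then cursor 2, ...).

After op 1 (add_cursor(4)): buffer="jghjgcvefe" (len 10), cursors c1@1 c4@4 c2@6 c3@8, authorship ..........
After op 2 (move_right): buffer="jghjgcvefe" (len 10), cursors c1@2 c4@5 c2@7 c3@9, authorship ..........
After op 3 (move_right): buffer="jghjgcvefe" (len 10), cursors c1@3 c4@6 c2@8 c3@10, authorship ..........

Answer: 3 8 10 6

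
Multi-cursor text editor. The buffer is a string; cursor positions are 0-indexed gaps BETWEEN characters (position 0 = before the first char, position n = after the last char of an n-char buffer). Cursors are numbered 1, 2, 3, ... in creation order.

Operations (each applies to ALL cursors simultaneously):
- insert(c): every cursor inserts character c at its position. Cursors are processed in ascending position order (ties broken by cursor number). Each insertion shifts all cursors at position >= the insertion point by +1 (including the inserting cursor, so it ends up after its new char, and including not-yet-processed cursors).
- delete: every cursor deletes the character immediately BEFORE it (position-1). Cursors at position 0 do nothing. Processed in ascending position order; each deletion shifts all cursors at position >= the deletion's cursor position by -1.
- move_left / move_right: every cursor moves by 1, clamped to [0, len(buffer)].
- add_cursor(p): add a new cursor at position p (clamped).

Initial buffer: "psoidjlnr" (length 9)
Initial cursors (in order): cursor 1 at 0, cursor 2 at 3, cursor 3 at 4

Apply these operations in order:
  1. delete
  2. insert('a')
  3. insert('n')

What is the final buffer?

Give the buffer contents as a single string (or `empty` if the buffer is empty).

Answer: anpsaanndjlnr

Derivation:
After op 1 (delete): buffer="psdjlnr" (len 7), cursors c1@0 c2@2 c3@2, authorship .......
After op 2 (insert('a')): buffer="apsaadjlnr" (len 10), cursors c1@1 c2@5 c3@5, authorship 1..23.....
After op 3 (insert('n')): buffer="anpsaanndjlnr" (len 13), cursors c1@2 c2@8 c3@8, authorship 11..2323.....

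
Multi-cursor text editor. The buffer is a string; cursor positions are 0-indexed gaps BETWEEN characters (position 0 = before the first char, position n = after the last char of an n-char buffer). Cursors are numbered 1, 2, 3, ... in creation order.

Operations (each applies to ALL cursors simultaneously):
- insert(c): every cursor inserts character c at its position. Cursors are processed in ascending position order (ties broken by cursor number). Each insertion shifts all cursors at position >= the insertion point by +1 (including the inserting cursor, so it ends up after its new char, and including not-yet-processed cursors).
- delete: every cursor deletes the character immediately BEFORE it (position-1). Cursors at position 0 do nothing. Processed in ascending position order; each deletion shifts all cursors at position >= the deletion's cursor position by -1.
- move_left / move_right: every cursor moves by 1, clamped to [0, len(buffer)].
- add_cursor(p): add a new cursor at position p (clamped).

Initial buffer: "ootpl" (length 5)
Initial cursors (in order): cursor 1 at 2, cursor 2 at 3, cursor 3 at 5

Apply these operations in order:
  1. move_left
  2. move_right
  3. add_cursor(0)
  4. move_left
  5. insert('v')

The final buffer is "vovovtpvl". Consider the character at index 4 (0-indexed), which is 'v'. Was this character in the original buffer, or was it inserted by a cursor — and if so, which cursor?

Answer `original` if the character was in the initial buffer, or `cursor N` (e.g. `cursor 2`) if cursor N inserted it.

Answer: cursor 2

Derivation:
After op 1 (move_left): buffer="ootpl" (len 5), cursors c1@1 c2@2 c3@4, authorship .....
After op 2 (move_right): buffer="ootpl" (len 5), cursors c1@2 c2@3 c3@5, authorship .....
After op 3 (add_cursor(0)): buffer="ootpl" (len 5), cursors c4@0 c1@2 c2@3 c3@5, authorship .....
After op 4 (move_left): buffer="ootpl" (len 5), cursors c4@0 c1@1 c2@2 c3@4, authorship .....
After op 5 (insert('v')): buffer="vovovtpvl" (len 9), cursors c4@1 c1@3 c2@5 c3@8, authorship 4.1.2..3.
Authorship (.=original, N=cursor N): 4 . 1 . 2 . . 3 .
Index 4: author = 2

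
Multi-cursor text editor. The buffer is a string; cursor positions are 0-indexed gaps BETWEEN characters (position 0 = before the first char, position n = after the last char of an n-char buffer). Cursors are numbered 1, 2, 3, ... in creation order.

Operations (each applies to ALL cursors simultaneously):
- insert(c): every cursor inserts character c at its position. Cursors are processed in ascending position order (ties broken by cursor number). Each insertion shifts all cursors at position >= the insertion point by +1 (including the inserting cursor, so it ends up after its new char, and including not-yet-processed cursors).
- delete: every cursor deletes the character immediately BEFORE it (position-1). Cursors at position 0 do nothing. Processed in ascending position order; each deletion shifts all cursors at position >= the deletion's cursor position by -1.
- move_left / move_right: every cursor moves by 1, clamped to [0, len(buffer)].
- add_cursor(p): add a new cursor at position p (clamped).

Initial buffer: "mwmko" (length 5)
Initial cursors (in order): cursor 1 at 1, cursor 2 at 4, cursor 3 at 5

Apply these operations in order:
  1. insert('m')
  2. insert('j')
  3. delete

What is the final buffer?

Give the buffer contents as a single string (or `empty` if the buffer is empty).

After op 1 (insert('m')): buffer="mmwmkmom" (len 8), cursors c1@2 c2@6 c3@8, authorship .1...2.3
After op 2 (insert('j')): buffer="mmjwmkmjomj" (len 11), cursors c1@3 c2@8 c3@11, authorship .11...22.33
After op 3 (delete): buffer="mmwmkmom" (len 8), cursors c1@2 c2@6 c3@8, authorship .1...2.3

Answer: mmwmkmom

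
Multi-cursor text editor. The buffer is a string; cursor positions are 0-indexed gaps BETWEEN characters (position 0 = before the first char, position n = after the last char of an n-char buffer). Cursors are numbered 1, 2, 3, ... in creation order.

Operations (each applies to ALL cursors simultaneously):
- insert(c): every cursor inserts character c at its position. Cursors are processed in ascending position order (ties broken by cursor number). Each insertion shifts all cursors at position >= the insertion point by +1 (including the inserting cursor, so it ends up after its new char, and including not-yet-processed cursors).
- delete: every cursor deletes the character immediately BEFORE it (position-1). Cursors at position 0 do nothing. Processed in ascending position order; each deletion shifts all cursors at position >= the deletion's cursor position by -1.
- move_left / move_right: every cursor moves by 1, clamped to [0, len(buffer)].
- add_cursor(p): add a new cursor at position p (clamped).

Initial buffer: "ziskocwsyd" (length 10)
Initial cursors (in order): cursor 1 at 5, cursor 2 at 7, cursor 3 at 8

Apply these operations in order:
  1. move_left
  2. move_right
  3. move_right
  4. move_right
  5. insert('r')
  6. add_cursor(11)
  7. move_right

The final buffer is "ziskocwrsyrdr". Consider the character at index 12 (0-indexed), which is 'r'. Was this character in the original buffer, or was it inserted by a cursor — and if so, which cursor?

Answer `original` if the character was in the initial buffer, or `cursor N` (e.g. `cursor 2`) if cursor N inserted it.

After op 1 (move_left): buffer="ziskocwsyd" (len 10), cursors c1@4 c2@6 c3@7, authorship ..........
After op 2 (move_right): buffer="ziskocwsyd" (len 10), cursors c1@5 c2@7 c3@8, authorship ..........
After op 3 (move_right): buffer="ziskocwsyd" (len 10), cursors c1@6 c2@8 c3@9, authorship ..........
After op 4 (move_right): buffer="ziskocwsyd" (len 10), cursors c1@7 c2@9 c3@10, authorship ..........
After op 5 (insert('r')): buffer="ziskocwrsyrdr" (len 13), cursors c1@8 c2@11 c3@13, authorship .......1..2.3
After op 6 (add_cursor(11)): buffer="ziskocwrsyrdr" (len 13), cursors c1@8 c2@11 c4@11 c3@13, authorship .......1..2.3
After op 7 (move_right): buffer="ziskocwrsyrdr" (len 13), cursors c1@9 c2@12 c4@12 c3@13, authorship .......1..2.3
Authorship (.=original, N=cursor N): . . . . . . . 1 . . 2 . 3
Index 12: author = 3

Answer: cursor 3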